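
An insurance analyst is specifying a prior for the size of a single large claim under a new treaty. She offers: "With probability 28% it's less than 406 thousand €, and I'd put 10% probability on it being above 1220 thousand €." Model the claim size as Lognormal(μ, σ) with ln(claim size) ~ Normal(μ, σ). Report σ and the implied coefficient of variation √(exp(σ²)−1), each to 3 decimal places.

σ ≈ 0.590, CV ≈ 0.645

If T ~ Lognormal(μ,σ) then ln T ~ Normal(μ,σ), so the p-quantile of ln T is μ + z_p·σ.
ln(406) = 6.006 and ln(1220) = 7.107; z_{0.28} = -0.5828, z_{0.9} = 1.282.
σ = (7.107 − 6.006)/(1.282 − (-0.5828)) = 0.590.
μ = 6.006 − (-0.5828)·0.590 = 6.350.
CV = √(exp(σ²)−1) = √(exp(0.3483)−1) = 0.645.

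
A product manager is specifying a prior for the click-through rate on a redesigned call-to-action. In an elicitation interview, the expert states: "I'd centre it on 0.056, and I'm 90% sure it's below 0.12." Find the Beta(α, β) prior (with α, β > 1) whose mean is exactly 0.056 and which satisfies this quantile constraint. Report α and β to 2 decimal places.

With mean 0.056 fixed, write α = 0.056s, β = 0.944s where s = α+β.
Need P(θ < 0.12) = 0.9 under Beta(0.056s, 0.944s). Normal approximation: (q−m)/√(m(1−m)/s) ≈ z_{0.9} = 1.28, so s ≈ 0.056·0.944·(1.28)²/(0.12−0.056)² = 21.2.
At s = 21.2: P(θ<0.12) ≈ 0.895. Adjusting to match 0.9 gives s ≈ 22.77.
So α = 0.056·22.77 ≈ 1.28, β = 0.944·22.77 ≈ 21.50.

α ≈ 1.28, β ≈ 21.50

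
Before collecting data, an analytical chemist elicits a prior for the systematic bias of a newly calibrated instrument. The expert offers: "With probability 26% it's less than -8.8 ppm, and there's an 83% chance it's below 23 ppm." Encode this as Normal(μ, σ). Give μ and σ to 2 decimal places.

The p-quantile of Normal(μ,σ) is μ + z_p·σ, with z_{0.26} = -0.6433 and z_{0.83} = 0.9542.
Eliminate σ: μ = (z₂·x₁ − z₁·x₂)/(z₂ − z₁) = (0.9542·-8.8 − (-0.6433)·23)/1.598 = 4.01.
Then σ = (x₂ − x₁)/(z₂ − z₁) = (23 − -8.8)/1.598 = 19.91.

μ = 4.01, σ = 19.91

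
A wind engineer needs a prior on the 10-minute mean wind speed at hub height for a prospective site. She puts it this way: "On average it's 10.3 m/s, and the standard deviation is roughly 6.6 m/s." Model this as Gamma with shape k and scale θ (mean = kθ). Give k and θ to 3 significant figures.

k ≈ 2.44, θ ≈ 4.23

For Gamma(k, scale θ): mean = kθ, variance = kθ², so CV = 1/√k.
CV = SD/mean = 6.6/10.3 = 0.6408, hence k = 1/CV² = 2.44.
Then θ = mean/k = 10.3/2.44 = 4.23.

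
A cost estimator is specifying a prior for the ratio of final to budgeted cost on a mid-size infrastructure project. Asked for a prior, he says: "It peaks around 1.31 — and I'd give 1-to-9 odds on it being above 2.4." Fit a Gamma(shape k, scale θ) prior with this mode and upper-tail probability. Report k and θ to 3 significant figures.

k ≈ 6.2, θ ≈ 0.252

Gamma(k,θ) with k>1 has mode (k−1)θ, so θ = 1.31/(k−1).
Need P(X < 2.4) = 0.9 with θ tied to k this way. Start at k = 2, θ = 1.31: P(X<2.4) ≈ 0.547.
Too low — raise k to concentrate. Iterating converges to k ≈ 6.2.
Then θ = 1.31/(6.2−1) ≈ 0.252.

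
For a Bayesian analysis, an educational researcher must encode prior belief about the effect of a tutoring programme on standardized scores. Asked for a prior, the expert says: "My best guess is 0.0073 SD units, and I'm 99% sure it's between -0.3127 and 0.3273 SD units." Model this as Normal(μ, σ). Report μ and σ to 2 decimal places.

A symmetric 99% interval runs μ ± z·σ with z = 2.576.
Half-width = 0.32, so σ = 0.32/2.576 = 0.12.
μ is the stated best guess, 0.01.

μ = 0.01, σ = 0.12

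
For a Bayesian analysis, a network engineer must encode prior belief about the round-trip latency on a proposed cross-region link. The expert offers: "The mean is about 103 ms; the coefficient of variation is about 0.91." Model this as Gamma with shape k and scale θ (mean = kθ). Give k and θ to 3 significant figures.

k ≈ 1.21, θ ≈ 85.3

For Gamma(k, scale θ): mean = kθ, variance = kθ², so CV = 1/√k.
CV = 0.91, hence k = 1/CV² = 1.21.
Then θ = mean/k = 103/1.21 = 85.3.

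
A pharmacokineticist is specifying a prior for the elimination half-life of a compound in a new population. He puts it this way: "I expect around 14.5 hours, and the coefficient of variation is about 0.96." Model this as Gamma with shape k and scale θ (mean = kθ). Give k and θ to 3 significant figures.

k ≈ 1.09, θ ≈ 13.4

For Gamma(k, scale θ): mean = kθ, variance = kθ², so CV = 1/√k.
CV = 0.96, hence k = 1/CV² = 1.09.
Then θ = mean/k = 14.5/1.09 = 13.4.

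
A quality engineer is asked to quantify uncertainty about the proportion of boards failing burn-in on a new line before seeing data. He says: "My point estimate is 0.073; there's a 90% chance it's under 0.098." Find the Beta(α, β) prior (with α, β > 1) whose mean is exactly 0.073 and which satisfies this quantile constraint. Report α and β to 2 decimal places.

With mean 0.073 fixed, write α = 0.073s, β = 0.927s where s = α+β.
Need P(θ < 0.098) = 0.9 under Beta(0.073s, 0.927s). Normal approximation: (q−m)/√(m(1−m)/s) ≈ z_{0.9} = 1.28, so s ≈ 0.073·0.927·(1.28)²/(0.098−0.073)² = 177.8.
At s = 177.8: P(θ<0.098) ≈ 0.894. Adjusting to match 0.9 gives s ≈ 188.95.
So α = 0.073·188.95 ≈ 13.79, β = 0.927·188.95 ≈ 175.16.

α ≈ 13.79, β ≈ 175.16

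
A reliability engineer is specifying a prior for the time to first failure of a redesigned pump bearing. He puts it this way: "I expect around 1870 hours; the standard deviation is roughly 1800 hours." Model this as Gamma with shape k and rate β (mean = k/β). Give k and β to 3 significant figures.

For Gamma(k, rate β): mean = k/β, variance = k/β², so CV = 1/√k.
CV = SD/mean = 1800/1870 = 0.9626, hence k = 1/CV² = 1.08.
Then β = k/mean = 1.08/1870 = 0.000577.

k ≈ 1.08, β ≈ 0.000577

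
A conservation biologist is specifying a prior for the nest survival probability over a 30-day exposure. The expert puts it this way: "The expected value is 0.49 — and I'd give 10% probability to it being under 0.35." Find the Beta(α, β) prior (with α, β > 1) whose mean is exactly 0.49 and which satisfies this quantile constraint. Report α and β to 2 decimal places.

α ≈ 10.06, β ≈ 10.47

With mean 0.49 fixed, write α = 0.49s, β = 0.51s where s = α+β.
Need P(θ < 0.35) = 0.1 under Beta(0.49s, 0.51s). Normal approximation: (q−m)/√(m(1−m)/s) ≈ z_{0.1} = -1.28, so s ≈ 0.49·0.51·(-1.28)²/(0.35−0.49)² = 20.9.
At s = 20.9: P(θ<0.35) ≈ 0.098. Adjusting to match 0.1 gives s ≈ 20.53.
So α = 0.49·20.53 ≈ 10.06, β = 0.51·20.53 ≈ 10.47.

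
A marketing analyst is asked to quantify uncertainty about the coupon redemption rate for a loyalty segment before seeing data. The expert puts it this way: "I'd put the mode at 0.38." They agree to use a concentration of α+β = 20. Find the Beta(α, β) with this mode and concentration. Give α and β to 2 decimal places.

For α,β > 1 the Beta mode is (α−1)/(α+β−2). With α+β = 20, the mode is (α−1)/18.
Set (α−1)/18 = 0.38 → α = 1 + 0.38·18 = 7.84.
β = 20 − α = 12.16.

α = 7.84, β = 12.16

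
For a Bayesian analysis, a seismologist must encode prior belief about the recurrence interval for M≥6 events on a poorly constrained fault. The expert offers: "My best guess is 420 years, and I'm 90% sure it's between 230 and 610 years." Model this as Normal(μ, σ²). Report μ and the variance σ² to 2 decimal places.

A symmetric 90% interval runs μ ± z·σ with z = 1.645.
Half-width = 190, so σ = 190/1.645 = 115.512 and σ² = 13342.98.
μ is the stated best guess, 420.00.

μ = 420.00, σ² = 13342.98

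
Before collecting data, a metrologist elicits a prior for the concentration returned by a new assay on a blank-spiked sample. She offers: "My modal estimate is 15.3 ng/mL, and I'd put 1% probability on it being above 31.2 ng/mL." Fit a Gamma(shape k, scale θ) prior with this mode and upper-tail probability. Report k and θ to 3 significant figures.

Gamma(k,θ) with k>1 has mode (k−1)θ, so θ = 15.3/(k−1).
Need P(X < 31.2) = 0.99 with θ tied to k this way. Start at k = 2, θ = 15.3: P(X<31.2) ≈ 0.605.
Too low — raise k to concentrate. Iterating converges to k ≈ 10.6.
Then θ = 15.3/(10.6−1) ≈ 1.59.

k ≈ 10.6, θ ≈ 1.59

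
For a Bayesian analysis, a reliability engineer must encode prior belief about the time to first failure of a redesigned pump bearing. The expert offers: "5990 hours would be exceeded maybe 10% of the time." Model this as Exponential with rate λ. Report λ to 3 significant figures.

P(T > 5990.0) = e^(−λ·5990.0) = 0.1, so λ = −ln(0.1)/5990.0 = 0.000384.

λ ≈ 0.000384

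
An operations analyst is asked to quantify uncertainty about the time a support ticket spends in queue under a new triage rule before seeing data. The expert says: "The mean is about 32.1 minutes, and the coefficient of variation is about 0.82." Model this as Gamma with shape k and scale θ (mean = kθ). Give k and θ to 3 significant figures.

k ≈ 1.49, θ ≈ 21.6

For Gamma(k, scale θ): mean = kθ, variance = kθ², so CV = 1/√k.
CV = 0.82, hence k = 1/CV² = 1.49.
Then θ = mean/k = 32.1/1.49 = 21.6.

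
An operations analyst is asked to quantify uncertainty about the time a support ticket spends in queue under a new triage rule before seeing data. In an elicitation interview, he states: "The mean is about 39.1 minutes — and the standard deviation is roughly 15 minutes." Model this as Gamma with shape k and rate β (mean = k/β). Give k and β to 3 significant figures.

k ≈ 6.79, β ≈ 0.174

For Gamma(k, rate β): mean = k/β, variance = k/β², so CV = 1/√k.
CV = SD/mean = 15/39.1 = 0.3836, hence k = 1/CV² = 6.79.
Then β = k/mean = 6.79/39.1 = 0.174.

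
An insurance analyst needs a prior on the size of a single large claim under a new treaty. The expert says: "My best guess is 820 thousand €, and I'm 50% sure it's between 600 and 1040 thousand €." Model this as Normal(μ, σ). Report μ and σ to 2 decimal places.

μ = 820.00, σ = 326.17

A symmetric 50% interval runs μ ± z·σ with z = 0.6745.
Half-width = 220, so σ = 220/0.6745 = 326.17.
μ is the stated best guess, 820.00.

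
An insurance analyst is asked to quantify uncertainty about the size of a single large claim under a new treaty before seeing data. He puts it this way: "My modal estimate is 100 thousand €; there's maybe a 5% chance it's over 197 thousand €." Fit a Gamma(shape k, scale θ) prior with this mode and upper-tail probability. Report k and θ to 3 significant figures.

Gamma(k,θ) with k>1 has mode (k−1)θ, so θ = 100/(k−1).
Need P(X < 197) = 0.95 with θ tied to k this way. Start at k = 2, θ = 100: P(X<197) ≈ 0.586.
Too low — raise k to concentrate. Iterating converges to k ≈ 7.03.
Then θ = 100/(7.03−1) ≈ 16.6.

k ≈ 7.03, θ ≈ 16.6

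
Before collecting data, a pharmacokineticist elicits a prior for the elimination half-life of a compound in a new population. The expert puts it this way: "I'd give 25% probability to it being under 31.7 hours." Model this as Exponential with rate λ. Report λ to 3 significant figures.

λ ≈ 0.00908

P(T < 31.7) = 1 − e^(−λ·31.7) = 0.25, so λ = −ln(1−0.25)/31.7 = −ln(0.75)/31.7 = 0.00908.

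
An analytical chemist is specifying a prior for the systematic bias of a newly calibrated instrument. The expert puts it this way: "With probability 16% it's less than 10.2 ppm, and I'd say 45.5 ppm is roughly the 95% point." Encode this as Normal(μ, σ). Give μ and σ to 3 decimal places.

The p-quantile of Normal(μ,σ) is μ + z_p·σ, with z_{0.16} = -0.9945 and z_{0.95} = 1.645.
Eliminate σ: μ = (z₂·x₁ − z₁·x₂)/(z₂ − z₁) = (1.645·10.2 − (-0.9945)·45.5)/2.639 = 23.501.
Then σ = (x₂ − x₁)/(z₂ − z₁) = (45.5 − 10.2)/2.639 = 13.375.

μ = 23.501, σ = 13.375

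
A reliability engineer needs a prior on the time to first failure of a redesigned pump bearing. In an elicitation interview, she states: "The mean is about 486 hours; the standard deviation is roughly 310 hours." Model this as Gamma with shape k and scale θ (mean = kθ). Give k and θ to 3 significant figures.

For Gamma(k, scale θ): mean = kθ, variance = kθ², so CV = 1/√k.
CV = SD/mean = 310/486 = 0.6379, hence k = 1/CV² = 2.46.
Then θ = mean/k = 486/2.46 = 198.

k ≈ 2.46, θ ≈ 198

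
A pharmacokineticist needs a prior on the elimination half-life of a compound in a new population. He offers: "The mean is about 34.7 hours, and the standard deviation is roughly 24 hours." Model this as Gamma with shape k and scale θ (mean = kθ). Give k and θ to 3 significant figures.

For Gamma(k, scale θ): mean = kθ, variance = kθ², so CV = 1/√k.
CV = SD/mean = 24/34.7 = 0.6916, hence k = 1/CV² = 2.09.
Then θ = mean/k = 34.7/2.09 = 16.6.

k ≈ 2.09, θ ≈ 16.6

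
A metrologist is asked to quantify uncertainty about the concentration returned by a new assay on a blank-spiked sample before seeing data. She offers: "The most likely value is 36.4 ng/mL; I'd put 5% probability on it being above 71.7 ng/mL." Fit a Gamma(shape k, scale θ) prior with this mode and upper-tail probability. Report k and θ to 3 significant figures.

k ≈ 7.04, θ ≈ 6.03

Gamma(k,θ) with k>1 has mode (k−1)θ, so θ = 36.4/(k−1).
Need P(X < 71.7) = 0.95 with θ tied to k this way. Start at k = 2, θ = 36.4: P(X<71.7) ≈ 0.586.
Too low — raise k to concentrate. Iterating converges to k ≈ 7.04.
Then θ = 36.4/(7.04−1) ≈ 6.03.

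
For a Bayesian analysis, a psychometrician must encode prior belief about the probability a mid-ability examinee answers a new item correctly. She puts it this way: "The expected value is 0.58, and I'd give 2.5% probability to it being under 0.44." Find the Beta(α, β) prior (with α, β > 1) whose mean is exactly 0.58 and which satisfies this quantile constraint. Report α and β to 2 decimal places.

α ≈ 28.12, β ≈ 20.36

With mean 0.58 fixed, write α = 0.58s, β = 0.42s where s = α+β.
Need P(θ < 0.44) = 0.025 under Beta(0.58s, 0.42s). Normal approximation: (q−m)/√(m(1−m)/s) ≈ z_{0.025} = -1.96, so s ≈ 0.58·0.42·(-1.96)²/(0.44−0.58)² = 47.7.
At s = 47.7: P(θ<0.44) ≈ 0.026. Adjusting to match 0.025 gives s ≈ 48.48.
So α = 0.58·48.48 ≈ 28.12, β = 0.42·48.48 ≈ 20.36.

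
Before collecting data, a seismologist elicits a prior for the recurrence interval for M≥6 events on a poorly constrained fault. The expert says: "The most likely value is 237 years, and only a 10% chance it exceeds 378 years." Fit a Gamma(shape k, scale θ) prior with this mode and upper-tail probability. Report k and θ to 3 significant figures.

Gamma(k,θ) with k>1 has mode (k−1)θ, so θ = 237/(k−1).
Need P(X < 378) = 0.9 with θ tied to k this way. Start at k = 2, θ = 237: P(X<378) ≈ 0.473.
Too low — raise k to concentrate. Iterating converges to k ≈ 9.62.
Then θ = 237/(9.62−1) ≈ 27.5.

k ≈ 9.62, θ ≈ 27.5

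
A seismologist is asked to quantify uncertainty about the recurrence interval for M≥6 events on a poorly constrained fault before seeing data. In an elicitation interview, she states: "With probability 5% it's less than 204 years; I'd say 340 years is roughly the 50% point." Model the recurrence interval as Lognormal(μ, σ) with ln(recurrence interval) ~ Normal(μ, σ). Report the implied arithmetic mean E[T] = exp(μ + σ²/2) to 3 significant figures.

If T ~ Lognormal(μ,σ) then ln T ~ Normal(μ,σ), so the p-quantile of ln T is μ + z_p·σ.
ln(204) = 5.318 and ln(340) = 5.829; z_{0.05} = -1.645, z_{0.5} = 0.
σ = (5.829 − 5.318)/(0 − (-1.645)) = 0.311.
μ = 5.318 − (-1.645)·0.311 = 5.829.
E[T] = exp(μ + σ²/2) = exp(5.829 + 0.0482) = 357 years.

E[T] ≈ 357 years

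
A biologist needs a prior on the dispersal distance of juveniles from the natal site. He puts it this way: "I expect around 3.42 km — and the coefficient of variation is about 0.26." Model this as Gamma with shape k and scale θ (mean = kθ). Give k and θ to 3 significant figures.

For Gamma(k, scale θ): mean = kθ, variance = kθ², so CV = 1/√k.
CV = 0.26, hence k = 1/CV² = 14.8.
Then θ = mean/k = 3.42/14.8 = 0.231.

k ≈ 14.8, θ ≈ 0.231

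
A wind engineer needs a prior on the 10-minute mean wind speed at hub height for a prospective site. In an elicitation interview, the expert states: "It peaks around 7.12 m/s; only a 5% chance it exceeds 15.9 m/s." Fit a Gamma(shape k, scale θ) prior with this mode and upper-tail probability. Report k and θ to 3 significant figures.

Gamma(k,θ) with k>1 has mode (k−1)θ, so θ = 7.12/(k−1).
Need P(X < 15.9) = 0.95 with θ tied to k this way. Start at k = 2, θ = 7.12: P(X<15.9) ≈ 0.653.
Too low — raise k to concentrate. Iterating converges to k ≈ 5.26.
Then θ = 7.12/(5.26−1) ≈ 1.67.

k ≈ 5.26, θ ≈ 1.67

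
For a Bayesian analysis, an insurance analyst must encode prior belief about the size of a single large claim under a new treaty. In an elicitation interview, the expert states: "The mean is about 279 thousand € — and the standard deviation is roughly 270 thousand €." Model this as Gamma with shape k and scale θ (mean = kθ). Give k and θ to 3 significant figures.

k ≈ 1.07, θ ≈ 261

For Gamma(k, scale θ): mean = kθ, variance = kθ², so CV = 1/√k.
CV = SD/mean = 270/279 = 0.9677, hence k = 1/CV² = 1.07.
Then θ = mean/k = 279/1.07 = 261.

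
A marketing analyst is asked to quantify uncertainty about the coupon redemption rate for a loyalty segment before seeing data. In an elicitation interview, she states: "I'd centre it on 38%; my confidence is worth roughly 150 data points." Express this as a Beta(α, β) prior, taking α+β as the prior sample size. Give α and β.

Under the effective-sample-size interpretation, Beta(α, β) has prior mean α/(α+β) and prior sample size α+β.
So α+β = 150 and α/(α+β) = 0.38, giving α = 0.38·150 = 57 and β = 150 − 57 = 93.

α = 57, β = 93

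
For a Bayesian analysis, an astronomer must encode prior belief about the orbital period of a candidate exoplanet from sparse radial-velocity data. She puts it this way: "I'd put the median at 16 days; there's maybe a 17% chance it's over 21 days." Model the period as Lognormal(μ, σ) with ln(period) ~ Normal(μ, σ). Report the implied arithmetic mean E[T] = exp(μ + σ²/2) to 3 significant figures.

E[T] ≈ 16.7 days

If T ~ Lognormal(μ,σ) then ln T ~ Normal(μ,σ), so the p-quantile of ln T is μ + z_p·σ.
ln(16) = 2.773 and ln(21) = 3.045; z_{0.5} = 0, z_{0.83} = 0.9542.
σ = (3.045 − 2.773)/(0.9542 − (0)) = 0.285.
μ = 2.773 − (0)·0.285 = 2.773.
E[T] = exp(μ + σ²/2) = exp(2.773 + 0.0406) = 16.7 days.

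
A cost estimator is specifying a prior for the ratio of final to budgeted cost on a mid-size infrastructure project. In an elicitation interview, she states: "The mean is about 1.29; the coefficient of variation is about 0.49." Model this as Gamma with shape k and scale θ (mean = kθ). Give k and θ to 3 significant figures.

k ≈ 4.16, θ ≈ 0.31

For Gamma(k, scale θ): mean = kθ, variance = kθ², so CV = 1/√k.
CV = 0.49, hence k = 1/CV² = 4.16.
Then θ = mean/k = 1.29/4.16 = 0.31.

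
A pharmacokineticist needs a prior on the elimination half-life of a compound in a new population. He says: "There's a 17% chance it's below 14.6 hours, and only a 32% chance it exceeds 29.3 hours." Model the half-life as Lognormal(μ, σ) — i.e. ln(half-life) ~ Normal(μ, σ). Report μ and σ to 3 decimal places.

If T ~ Lognormal(μ,σ) then ln T ~ Normal(μ,σ), so the p-quantile of ln T is μ + z_p·σ.
ln(14.6) = 2.681 and ln(29.3) = 3.378; z_{0.17} = -0.9542, z_{0.68} = 0.4677.
σ = (3.378 − 2.681)/(0.4677 − (-0.9542)) = 0.490.
μ = 2.681 − (-0.9542)·0.490 = 3.148.

μ ≈ 3.148, σ ≈ 0.490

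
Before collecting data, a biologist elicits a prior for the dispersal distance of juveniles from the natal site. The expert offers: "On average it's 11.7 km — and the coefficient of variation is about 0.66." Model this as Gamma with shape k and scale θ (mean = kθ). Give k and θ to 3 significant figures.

k ≈ 2.3, θ ≈ 5.1

For Gamma(k, scale θ): mean = kθ, variance = kθ², so CV = 1/√k.
CV = 0.66, hence k = 1/CV² = 2.3.
Then θ = mean/k = 11.7/2.3 = 5.1.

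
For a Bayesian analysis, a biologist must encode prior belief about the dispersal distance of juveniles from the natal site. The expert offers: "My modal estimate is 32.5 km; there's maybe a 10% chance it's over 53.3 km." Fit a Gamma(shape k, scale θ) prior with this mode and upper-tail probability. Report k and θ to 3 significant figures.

k ≈ 8.7, θ ≈ 4.22

Gamma(k,θ) with k>1 has mode (k−1)θ, so θ = 32.5/(k−1).
Need P(X < 53.3) = 0.9 with θ tied to k this way. Start at k = 2, θ = 32.5: P(X<53.3) ≈ 0.488.
Too low — raise k to concentrate. Iterating converges to k ≈ 8.7.
Then θ = 32.5/(8.7−1) ≈ 4.22.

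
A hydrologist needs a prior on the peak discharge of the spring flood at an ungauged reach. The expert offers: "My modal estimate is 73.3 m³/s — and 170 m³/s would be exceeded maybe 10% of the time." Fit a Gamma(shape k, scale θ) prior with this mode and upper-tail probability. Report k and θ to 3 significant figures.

k ≈ 3.72, θ ≈ 27

Gamma(k,θ) with k>1 has mode (k−1)θ, so θ = 73.3/(k−1).
Need P(X < 170) = 0.9 with θ tied to k this way. Start at k = 2, θ = 73.3: P(X<170) ≈ 0.674.
Too low — raise k to concentrate. Iterating converges to k ≈ 3.72.
Then θ = 73.3/(3.72−1) ≈ 27.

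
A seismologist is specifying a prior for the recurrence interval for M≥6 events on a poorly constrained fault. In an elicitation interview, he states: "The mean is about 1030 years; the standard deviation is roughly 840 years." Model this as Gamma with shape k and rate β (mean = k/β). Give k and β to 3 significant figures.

For Gamma(k, rate β): mean = k/β, variance = k/β², so CV = 1/√k.
CV = SD/mean = 840/1030 = 0.8155, hence k = 1/CV² = 1.5.
Then β = k/mean = 1.5/1030 = 0.00146.

k ≈ 1.5, β ≈ 0.00146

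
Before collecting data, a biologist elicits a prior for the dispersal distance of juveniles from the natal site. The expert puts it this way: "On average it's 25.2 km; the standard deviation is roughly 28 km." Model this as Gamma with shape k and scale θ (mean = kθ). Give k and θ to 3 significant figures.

k ≈ 0.81, θ ≈ 31.1

For Gamma(k, scale θ): mean = kθ, variance = kθ², so CV = 1/√k.
CV = SD/mean = 28/25.2 = 1.111, hence k = 1/CV² = 0.81.
Then θ = mean/k = 25.2/0.81 = 31.1.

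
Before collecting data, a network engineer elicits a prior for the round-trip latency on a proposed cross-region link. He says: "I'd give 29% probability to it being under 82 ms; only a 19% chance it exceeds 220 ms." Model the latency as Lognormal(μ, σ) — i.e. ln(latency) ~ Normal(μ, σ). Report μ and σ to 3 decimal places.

If T ~ Lognormal(μ,σ) then ln T ~ Normal(μ,σ), so the p-quantile of ln T is μ + z_p·σ.
ln(82) = 4.407 and ln(220) = 5.394; z_{0.29} = -0.5534, z_{0.81} = 0.8779.
σ = (5.394 − 4.407)/(0.8779 − (-0.5534)) = 0.690.
μ = 4.407 − (-0.5534)·0.690 = 4.788.

μ ≈ 4.788, σ ≈ 0.690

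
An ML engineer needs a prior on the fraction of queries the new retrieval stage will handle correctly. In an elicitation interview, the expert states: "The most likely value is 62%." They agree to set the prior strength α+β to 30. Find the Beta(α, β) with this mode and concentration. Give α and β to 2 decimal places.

α = 18.36, β = 11.64

For α,β > 1 the Beta mode is (α−1)/(α+β−2). With α+β = 30, the mode is (α−1)/28.
Set (α−1)/28 = 0.62 → α = 1 + 0.62·28 = 18.36.
β = 30 − α = 11.64.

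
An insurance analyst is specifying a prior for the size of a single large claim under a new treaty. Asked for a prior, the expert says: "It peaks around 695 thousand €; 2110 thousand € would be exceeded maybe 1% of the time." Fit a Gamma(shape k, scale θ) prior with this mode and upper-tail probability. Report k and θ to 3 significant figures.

Gamma(k,θ) with k>1 has mode (k−1)θ, so θ = 695/(k−1).
Need P(X < 2110) = 0.99 with θ tied to k this way. Start at k = 2, θ = 695: P(X<2110) ≈ 0.806.
Too low — raise k to concentrate. Iterating converges to k ≈ 4.64.
Then θ = 695/(4.64−1) ≈ 191.

k ≈ 4.64, θ ≈ 191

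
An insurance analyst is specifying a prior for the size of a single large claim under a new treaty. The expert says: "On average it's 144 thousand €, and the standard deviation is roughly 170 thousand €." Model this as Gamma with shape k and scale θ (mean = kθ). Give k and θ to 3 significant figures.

For Gamma(k, scale θ): mean = kθ, variance = kθ², so CV = 1/√k.
CV = SD/mean = 170/144 = 1.181, hence k = 1/CV² = 0.718.
Then θ = mean/k = 144/0.718 = 201.

k ≈ 0.718, θ ≈ 201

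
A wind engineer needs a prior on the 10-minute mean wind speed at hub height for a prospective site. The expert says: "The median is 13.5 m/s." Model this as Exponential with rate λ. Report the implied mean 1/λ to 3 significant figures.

mean ≈ 19.5 m/s

Exponential median = ln 2 / λ, so λ = ln 2 / 13.5 = 0.0513.
Mean = 1/λ = 19.5 m/s.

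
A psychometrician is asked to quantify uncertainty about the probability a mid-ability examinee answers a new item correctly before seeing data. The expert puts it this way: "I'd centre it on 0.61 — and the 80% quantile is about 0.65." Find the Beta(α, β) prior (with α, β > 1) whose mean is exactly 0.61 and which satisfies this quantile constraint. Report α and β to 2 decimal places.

α ≈ 64.93, β ≈ 41.51

With mean 0.61 fixed, write α = 0.61s, β = 0.39s where s = α+β.
Need P(θ < 0.65) = 0.8 under Beta(0.61s, 0.39s). Normal approximation: (q−m)/√(m(1−m)/s) ≈ z_{0.8} = 0.842, so s ≈ 0.61·0.39·(0.842)²/(0.65−0.61)² = 105.3.
At s = 105.3: P(θ<0.65) ≈ 0.799. Adjusting to match 0.8 gives s ≈ 106.44.
So α = 0.61·106.44 ≈ 64.93, β = 0.39·106.44 ≈ 41.51.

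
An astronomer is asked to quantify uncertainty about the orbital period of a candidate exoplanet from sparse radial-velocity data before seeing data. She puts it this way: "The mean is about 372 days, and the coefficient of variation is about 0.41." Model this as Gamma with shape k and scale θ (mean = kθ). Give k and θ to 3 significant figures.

For Gamma(k, scale θ): mean = kθ, variance = kθ², so CV = 1/√k.
CV = 0.41, hence k = 1/CV² = 5.95.
Then θ = mean/k = 372/5.95 = 62.5.

k ≈ 5.95, θ ≈ 62.5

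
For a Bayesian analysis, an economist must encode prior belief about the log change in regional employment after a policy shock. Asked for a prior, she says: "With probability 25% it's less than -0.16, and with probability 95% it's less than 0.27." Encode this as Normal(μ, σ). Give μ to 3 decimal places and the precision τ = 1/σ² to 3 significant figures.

μ = -0.035, τ = 29.1

The p-quantile of Normal(μ,σ) is μ + z_p·σ, with z_{0.25} = -0.6745 and z_{0.95} = 1.645.
Eliminate σ: μ = (z₂·x₁ − z₁·x₂)/(z₂ − z₁) = (1.645·-0.16 − (-0.6745)·0.27)/2.319 = -0.035.
Then σ = (x₂ − x₁)/(z₂ − z₁) = (0.27 − -0.16)/2.319 = 0.185.
Precision τ = 1/σ² = 1/0.1854² = 29.1.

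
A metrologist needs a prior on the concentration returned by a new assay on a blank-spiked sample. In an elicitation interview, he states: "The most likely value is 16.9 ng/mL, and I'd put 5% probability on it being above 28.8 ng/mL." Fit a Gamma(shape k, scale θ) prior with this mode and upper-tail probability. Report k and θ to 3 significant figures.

k ≈ 10.8, θ ≈ 1.72

Gamma(k,θ) with k>1 has mode (k−1)θ, so θ = 16.9/(k−1).
Need P(X < 28.8) = 0.95 with θ tied to k this way. Start at k = 2, θ = 16.9: P(X<28.8) ≈ 0.508.
Too low — raise k to concentrate. Iterating converges to k ≈ 10.8.
Then θ = 16.9/(10.8−1) ≈ 1.72.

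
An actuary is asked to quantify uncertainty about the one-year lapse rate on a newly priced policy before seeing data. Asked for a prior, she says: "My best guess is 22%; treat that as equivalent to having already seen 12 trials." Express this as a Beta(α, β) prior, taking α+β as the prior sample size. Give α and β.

α = 2.64, β = 9.36

Under the effective-sample-size interpretation, Beta(α, β) has prior mean α/(α+β) and prior sample size α+β.
So α+β = 12 and α/(α+β) = 0.22, giving α = 0.22·12 = 2.64 and β = 12 − 2.64 = 9.36.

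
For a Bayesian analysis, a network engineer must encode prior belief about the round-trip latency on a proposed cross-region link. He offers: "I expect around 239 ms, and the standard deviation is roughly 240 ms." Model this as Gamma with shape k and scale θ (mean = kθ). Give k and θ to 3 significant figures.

For Gamma(k, scale θ): mean = kθ, variance = kθ², so CV = 1/√k.
CV = SD/mean = 240/239 = 1.004, hence k = 1/CV² = 0.992.
Then θ = mean/k = 239/0.992 = 241.

k ≈ 0.992, θ ≈ 241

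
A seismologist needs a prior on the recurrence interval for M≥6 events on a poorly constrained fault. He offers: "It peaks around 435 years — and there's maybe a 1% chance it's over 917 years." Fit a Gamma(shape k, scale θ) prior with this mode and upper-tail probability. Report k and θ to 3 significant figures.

Gamma(k,θ) with k>1 has mode (k−1)θ, so θ = 435/(k−1).
Need P(X < 917) = 0.99 with θ tied to k this way. Start at k = 2, θ = 435: P(X<917) ≈ 0.622.
Too low — raise k to concentrate. Iterating converges to k ≈ 9.74.
Then θ = 435/(9.74−1) ≈ 49.8.

k ≈ 9.74, θ ≈ 49.8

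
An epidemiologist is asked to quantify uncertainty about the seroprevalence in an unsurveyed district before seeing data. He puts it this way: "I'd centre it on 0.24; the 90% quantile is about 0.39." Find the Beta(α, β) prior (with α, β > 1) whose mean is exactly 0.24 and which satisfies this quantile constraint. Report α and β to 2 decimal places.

With mean 0.24 fixed, write α = 0.24s, β = 0.76s where s = α+β.
Need P(θ < 0.39) = 0.9 under Beta(0.24s, 0.76s). Normal approximation: (q−m)/√(m(1−m)/s) ≈ z_{0.9} = 1.28, so s ≈ 0.24·0.76·(1.28)²/(0.39−0.24)² = 13.3.
At s = 13.3: P(θ<0.39) ≈ 0.894. Adjusting to match 0.9 gives s ≈ 14.17.
So α = 0.24·14.17 ≈ 3.40, β = 0.76·14.17 ≈ 10.77.

α ≈ 3.40, β ≈ 10.77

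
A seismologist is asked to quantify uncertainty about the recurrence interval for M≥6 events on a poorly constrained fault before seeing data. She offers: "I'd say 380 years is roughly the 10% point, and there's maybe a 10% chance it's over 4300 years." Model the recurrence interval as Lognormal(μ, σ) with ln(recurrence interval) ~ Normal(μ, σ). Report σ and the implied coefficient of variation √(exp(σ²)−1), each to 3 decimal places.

σ ≈ 0.947, CV ≈ 1.204

If T ~ Lognormal(μ,σ) then ln T ~ Normal(μ,σ), so the p-quantile of ln T is μ + z_p·σ.
ln(380) = 5.94 and ln(4300) = 8.366; z_{0.1} = -1.282, z_{0.9} = 1.282.
σ = (8.366 − 5.94)/(1.282 − (-1.282)) = 0.947.
μ = 5.94 − (-1.282)·0.947 = 7.153.
CV = √(exp(σ²)−1) = √(exp(0.8960)−1) = 1.204.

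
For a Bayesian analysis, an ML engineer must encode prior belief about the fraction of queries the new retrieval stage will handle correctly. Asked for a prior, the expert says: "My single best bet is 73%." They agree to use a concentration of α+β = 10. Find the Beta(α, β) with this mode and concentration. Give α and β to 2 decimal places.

For α,β > 1 the Beta mode is (α−1)/(α+β−2). With α+β = 10, the mode is (α−1)/8.
Set (α−1)/8 = 0.73 → α = 1 + 0.73·8 = 6.84.
β = 10 − α = 3.16.

α = 6.84, β = 3.16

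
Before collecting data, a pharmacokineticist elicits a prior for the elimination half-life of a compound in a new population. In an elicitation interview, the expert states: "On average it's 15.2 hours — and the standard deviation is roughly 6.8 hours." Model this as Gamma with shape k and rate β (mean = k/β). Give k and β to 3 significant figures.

For Gamma(k, rate β): mean = k/β, variance = k/β², so CV = 1/√k.
CV = SD/mean = 6.8/15.2 = 0.4474, hence k = 1/CV² = 5.
Then β = k/mean = 5/15.2 = 0.329.

k ≈ 5, β ≈ 0.329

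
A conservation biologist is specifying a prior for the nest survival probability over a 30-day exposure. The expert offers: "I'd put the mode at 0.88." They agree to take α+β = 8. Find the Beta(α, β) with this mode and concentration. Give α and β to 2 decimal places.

For α,β > 1 the Beta mode is (α−1)/(α+β−2). With α+β = 8, the mode is (α−1)/6.
Set (α−1)/6 = 0.88 → α = 1 + 0.88·6 = 6.28.
β = 8 − α = 1.72.

α = 6.28, β = 1.72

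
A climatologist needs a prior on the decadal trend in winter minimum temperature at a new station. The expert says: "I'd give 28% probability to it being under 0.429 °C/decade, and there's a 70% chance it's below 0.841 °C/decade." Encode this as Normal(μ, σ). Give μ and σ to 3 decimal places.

μ = 0.646, σ = 0.372

For Normal(μ,σ), the p-quantile is μ + z_p·σ. Here z_{0.28} = -0.5828, z_{0.7} = 0.5244.
So 0.429 = μ − 0.5828σ and 0.841 = μ + 0.5244σ.
Subtracting: σ = (0.841 − 0.429)/(0.5244 − (-0.5828)) = 0.372.
Then μ = 0.429 − (-0.5828)·0.372 = 0.646.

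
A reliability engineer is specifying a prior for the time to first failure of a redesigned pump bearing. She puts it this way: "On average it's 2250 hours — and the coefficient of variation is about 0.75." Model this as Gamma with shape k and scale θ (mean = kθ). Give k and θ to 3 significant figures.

k ≈ 1.78, θ ≈ 1270

For Gamma(k, scale θ): mean = kθ, variance = kθ², so CV = 1/√k.
CV = 0.75, hence k = 1/CV² = 1.78.
Then θ = mean/k = 2250/1.78 = 1270.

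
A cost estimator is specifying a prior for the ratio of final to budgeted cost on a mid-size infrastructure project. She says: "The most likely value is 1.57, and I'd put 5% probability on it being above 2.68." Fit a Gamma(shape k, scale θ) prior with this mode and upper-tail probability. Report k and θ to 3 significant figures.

Gamma(k,θ) with k>1 has mode (k−1)θ, so θ = 1.57/(k−1).
Need P(X < 2.68) = 0.95 with θ tied to k this way. Start at k = 2, θ = 1.57: P(X<2.68) ≈ 0.509.
Too low — raise k to concentrate. Iterating converges to k ≈ 10.8.
Then θ = 1.57/(10.8−1) ≈ 0.161.

k ≈ 10.8, θ ≈ 0.161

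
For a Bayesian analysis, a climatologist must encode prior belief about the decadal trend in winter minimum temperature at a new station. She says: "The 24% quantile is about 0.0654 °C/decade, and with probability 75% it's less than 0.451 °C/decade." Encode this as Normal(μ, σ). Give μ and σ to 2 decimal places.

The p-quantile of Normal(μ,σ) is μ + z_p·σ, with z_{0.24} = -0.7063 and z_{0.75} = 0.6745.
Eliminate σ: μ = (z₂·x₁ − z₁·x₂)/(z₂ − z₁) = (0.6745·0.0654 − (-0.7063)·0.451)/1.381 = 0.26.
Then σ = (x₂ − x₁)/(z₂ − z₁) = (0.451 − 0.0654)/1.381 = 0.28.

μ = 0.26, σ = 0.28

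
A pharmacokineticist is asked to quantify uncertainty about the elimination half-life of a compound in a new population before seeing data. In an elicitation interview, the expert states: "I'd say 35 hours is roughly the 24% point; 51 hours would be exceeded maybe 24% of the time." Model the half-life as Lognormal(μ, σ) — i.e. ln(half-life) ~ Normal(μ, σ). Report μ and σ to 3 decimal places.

μ ≈ 3.744, σ ≈ 0.267

If T ~ Lognormal(μ,σ) then ln T ~ Normal(μ,σ), so the p-quantile of ln T is μ + z_p·σ.
ln(35) = 3.555 and ln(51) = 3.932; z_{0.24} = -0.7063, z_{0.76} = 0.7063.
σ = (3.932 − 3.555)/(0.7063 − (-0.7063)) = 0.267.
μ = 3.555 − (-0.7063)·0.267 = 3.744.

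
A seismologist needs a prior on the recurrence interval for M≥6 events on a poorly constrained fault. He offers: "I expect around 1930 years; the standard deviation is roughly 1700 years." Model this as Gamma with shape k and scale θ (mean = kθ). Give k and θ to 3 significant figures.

For Gamma(k, scale θ): mean = kθ, variance = kθ², so CV = 1/√k.
CV = SD/mean = 1700/1930 = 0.8808, hence k = 1/CV² = 1.29.
Then θ = mean/k = 1930/1.29 = 1500.

k ≈ 1.29, θ ≈ 1500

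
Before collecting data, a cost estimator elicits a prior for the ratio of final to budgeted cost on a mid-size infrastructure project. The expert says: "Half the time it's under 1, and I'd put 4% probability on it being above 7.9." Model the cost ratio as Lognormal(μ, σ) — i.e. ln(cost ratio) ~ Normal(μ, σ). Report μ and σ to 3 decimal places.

If T ~ Lognormal(μ,σ) then ln T ~ Normal(μ,σ), so the p-quantile of ln T is μ + z_p·σ.
ln(1) = 0 and ln(7.9) = 2.067; z_{0.5} = 0, z_{0.96} = 1.751.
σ = (2.067 − 0)/(1.751 − (0)) = 1.181.
μ = 0 − (0)·1.181 = 0.000.

μ ≈ 0.000, σ ≈ 1.181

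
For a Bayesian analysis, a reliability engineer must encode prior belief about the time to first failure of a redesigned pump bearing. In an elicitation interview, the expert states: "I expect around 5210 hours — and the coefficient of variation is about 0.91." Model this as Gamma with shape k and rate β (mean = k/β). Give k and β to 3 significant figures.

k ≈ 1.21, β ≈ 0.000232

For Gamma(k, rate β): mean = k/β, variance = k/β², so CV = 1/√k.
CV = 0.91, hence k = 1/CV² = 1.21.
Then β = k/mean = 1.21/5210 = 0.000232.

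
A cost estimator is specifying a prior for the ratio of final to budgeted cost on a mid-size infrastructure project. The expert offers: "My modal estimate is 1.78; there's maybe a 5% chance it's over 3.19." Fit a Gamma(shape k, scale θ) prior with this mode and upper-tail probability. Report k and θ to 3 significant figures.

Gamma(k,θ) with k>1 has mode (k−1)θ, so θ = 1.78/(k−1).
Need P(X < 3.19) = 0.95 with θ tied to k this way. Start at k = 2, θ = 1.78: P(X<3.19) ≈ 0.535.
Too low — raise k to concentrate. Iterating converges to k ≈ 9.19.
Then θ = 1.78/(9.19−1) ≈ 0.217.

k ≈ 9.19, θ ≈ 0.217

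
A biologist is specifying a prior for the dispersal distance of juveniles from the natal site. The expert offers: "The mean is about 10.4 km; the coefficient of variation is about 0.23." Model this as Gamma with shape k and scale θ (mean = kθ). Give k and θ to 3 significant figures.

For Gamma(k, scale θ): mean = kθ, variance = kθ², so CV = 1/√k.
CV = 0.23, hence k = 1/CV² = 18.9.
Then θ = mean/k = 10.4/18.9 = 0.55.

k ≈ 18.9, θ ≈ 0.55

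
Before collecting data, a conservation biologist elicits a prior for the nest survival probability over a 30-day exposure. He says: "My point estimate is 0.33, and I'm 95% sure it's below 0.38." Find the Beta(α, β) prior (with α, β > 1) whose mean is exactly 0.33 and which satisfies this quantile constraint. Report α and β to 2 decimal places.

With mean 0.33 fixed, write α = 0.33s, β = 0.67s where s = α+β.
Need P(θ < 0.38) = 0.95 under Beta(0.33s, 0.67s). Normal approximation: (q−m)/√(m(1−m)/s) ≈ z_{0.95} = 1.64, so s ≈ 0.33·0.67·(1.64)²/(0.38−0.33)² = 239.3.
At s = 239.3: P(θ<0.38) ≈ 0.948. Adjusting to match 0.95 gives s ≈ 246.01.
So α = 0.33·246.01 ≈ 81.18, β = 0.67·246.01 ≈ 164.83.

α ≈ 81.18, β ≈ 164.83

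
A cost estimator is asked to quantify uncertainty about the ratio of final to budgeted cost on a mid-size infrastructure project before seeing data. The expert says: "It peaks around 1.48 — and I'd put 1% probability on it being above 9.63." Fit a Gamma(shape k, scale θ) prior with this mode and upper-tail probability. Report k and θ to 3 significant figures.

k ≈ 2.03, θ ≈ 1.44

Gamma(k,θ) with k>1 has mode (k−1)θ, so θ = 1.48/(k−1).
Need P(X < 9.63) = 0.99 with θ tied to k this way. Start at k = 2, θ = 1.48: P(X<9.63) ≈ 0.989.
Too low — raise k to concentrate. Iterating converges to k ≈ 2.03.
Then θ = 1.48/(2.03−1) ≈ 1.44.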